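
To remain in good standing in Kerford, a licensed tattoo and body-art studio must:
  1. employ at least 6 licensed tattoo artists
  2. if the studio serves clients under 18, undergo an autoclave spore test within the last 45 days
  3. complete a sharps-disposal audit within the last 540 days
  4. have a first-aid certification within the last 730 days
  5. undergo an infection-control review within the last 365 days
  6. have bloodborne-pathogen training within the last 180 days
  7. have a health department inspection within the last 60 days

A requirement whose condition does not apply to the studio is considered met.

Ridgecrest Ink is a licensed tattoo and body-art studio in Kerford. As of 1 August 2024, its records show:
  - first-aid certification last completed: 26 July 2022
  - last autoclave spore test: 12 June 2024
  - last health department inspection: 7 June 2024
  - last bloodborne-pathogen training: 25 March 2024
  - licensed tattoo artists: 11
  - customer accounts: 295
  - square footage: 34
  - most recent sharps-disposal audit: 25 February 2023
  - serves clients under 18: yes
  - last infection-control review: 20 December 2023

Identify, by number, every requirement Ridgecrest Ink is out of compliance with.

1. licensed tattoo artists 11 ≥ 6 → met
2. condition 'serves clients under 18' holds; autoclave spore test 50 days ago vs limit 45 → not met
3. sharps-disposal audit 523 days ago vs limit 540 → met
4. first-aid certification 737 days ago vs limit 730 → not met
5. infection-control review 225 days ago vs limit 365 → met
6. bloodborne-pathogen training 129 days ago vs limit 180 → met
7. health department inspection 55 days ago vs limit 60 → met
Not met: 2, 4

2, 4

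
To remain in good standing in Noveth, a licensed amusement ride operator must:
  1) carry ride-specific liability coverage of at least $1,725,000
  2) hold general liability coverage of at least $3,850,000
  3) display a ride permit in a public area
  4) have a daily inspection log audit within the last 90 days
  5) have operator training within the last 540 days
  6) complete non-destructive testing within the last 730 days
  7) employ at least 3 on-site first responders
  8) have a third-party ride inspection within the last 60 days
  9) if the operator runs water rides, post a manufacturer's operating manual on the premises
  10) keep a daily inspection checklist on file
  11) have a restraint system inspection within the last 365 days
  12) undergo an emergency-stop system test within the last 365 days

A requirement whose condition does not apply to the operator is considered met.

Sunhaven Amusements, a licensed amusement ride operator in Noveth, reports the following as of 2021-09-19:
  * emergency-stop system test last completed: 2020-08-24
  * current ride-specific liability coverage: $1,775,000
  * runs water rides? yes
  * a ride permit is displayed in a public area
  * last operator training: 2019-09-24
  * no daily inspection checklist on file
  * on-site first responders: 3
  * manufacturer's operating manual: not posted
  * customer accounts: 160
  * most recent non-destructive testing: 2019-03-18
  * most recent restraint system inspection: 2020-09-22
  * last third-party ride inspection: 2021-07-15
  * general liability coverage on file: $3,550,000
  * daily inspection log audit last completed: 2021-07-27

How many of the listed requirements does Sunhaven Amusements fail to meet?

1. ride-specific liability coverage $1,775,000 ≥ $1,725,000 → met
2. general liability coverage $3,550,000 < $3,850,000 → not met
3. ride permit present → met
4. daily inspection log audit 54 days ago vs limit 90 → met
5. operator training 726 days ago vs limit 540 → not met
6. non-destructive testing 916 days ago vs limit 730 → not met
7. on-site first responders 3 ≥ 3 → met
8. third-party ride inspection 66 days ago vs limit 60 → not met
9. condition 'runs water rides' holds; manufacturer's operating manual absent → not met
10. daily inspection checklist absent → not met
11. restraint system inspection 362 days ago vs limit 365 → met
12. emergency-stop system test 391 days ago vs limit 365 → not met
Not met: 7 of 12

7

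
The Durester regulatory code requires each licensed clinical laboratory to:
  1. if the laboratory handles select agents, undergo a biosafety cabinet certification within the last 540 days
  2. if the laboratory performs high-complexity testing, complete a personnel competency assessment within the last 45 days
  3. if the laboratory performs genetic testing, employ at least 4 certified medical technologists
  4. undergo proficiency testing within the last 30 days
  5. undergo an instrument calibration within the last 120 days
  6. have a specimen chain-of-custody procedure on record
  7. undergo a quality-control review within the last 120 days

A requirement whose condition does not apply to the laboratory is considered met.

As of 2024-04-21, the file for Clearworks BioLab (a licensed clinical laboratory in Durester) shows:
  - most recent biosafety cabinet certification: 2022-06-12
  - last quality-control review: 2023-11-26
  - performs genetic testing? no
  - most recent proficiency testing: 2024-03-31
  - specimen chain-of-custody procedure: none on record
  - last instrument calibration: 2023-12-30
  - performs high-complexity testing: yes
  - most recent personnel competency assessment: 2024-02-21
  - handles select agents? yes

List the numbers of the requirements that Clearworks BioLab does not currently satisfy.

1. condition 'handles select agents' holds; biosafety cabinet certification 679 days ago vs limit 540 → not met
2. condition 'performs high-complexity testing' holds; personnel competency assessment 60 days ago vs limit 45 → not met
3. condition 'performs genetic testing' does not hold → requirement n/a → met
4. proficiency testing 21 days ago vs limit 30 → met
5. instrument calibration 113 days ago vs limit 120 → met
6. specimen chain-of-custody procedure absent → not met
7. quality-control review 147 days ago vs limit 120 → not met
Not met: 1, 2, 6, 7

1, 2, 6, 7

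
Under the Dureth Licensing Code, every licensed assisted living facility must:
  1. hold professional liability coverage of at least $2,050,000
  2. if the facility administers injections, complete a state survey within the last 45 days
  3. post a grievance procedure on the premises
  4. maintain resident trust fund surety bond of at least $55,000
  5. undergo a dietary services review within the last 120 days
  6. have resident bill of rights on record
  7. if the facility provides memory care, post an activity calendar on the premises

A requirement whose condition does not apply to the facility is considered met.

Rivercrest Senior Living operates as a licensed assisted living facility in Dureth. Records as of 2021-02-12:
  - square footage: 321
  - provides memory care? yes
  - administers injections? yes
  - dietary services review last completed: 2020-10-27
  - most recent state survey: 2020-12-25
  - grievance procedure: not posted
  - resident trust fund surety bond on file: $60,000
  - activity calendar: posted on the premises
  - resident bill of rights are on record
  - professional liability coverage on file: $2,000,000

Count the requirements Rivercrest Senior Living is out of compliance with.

1. professional liability coverage $2,000,000 < $2,050,000 → not met
2. condition 'administers injections' holds; state survey 49 days ago vs limit 45 → not met
3. grievance procedure absent → not met
4. resident trust fund surety bond $60,000 ≥ $55,000 → met
5. dietary services review 108 days ago vs limit 120 → met
6. resident bill of rights present → met
7. condition 'provides memory care' holds; activity calendar present → met
Not met: 3 of 7

3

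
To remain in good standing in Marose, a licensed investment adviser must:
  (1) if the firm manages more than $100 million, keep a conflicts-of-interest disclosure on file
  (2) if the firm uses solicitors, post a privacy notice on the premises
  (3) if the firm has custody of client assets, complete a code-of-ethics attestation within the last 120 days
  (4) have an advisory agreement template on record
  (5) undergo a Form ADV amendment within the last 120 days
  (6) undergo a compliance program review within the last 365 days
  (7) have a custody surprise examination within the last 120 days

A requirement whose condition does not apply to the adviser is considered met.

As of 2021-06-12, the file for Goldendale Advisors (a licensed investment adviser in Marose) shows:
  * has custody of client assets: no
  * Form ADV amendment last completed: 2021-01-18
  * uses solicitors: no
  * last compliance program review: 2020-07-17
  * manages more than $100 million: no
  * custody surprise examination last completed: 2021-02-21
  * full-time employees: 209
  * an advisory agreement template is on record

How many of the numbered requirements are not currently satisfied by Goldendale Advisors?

1. condition 'manages more than $100 million' does not hold → requirement n/a → met
2. condition 'uses solicitors' does not hold → requirement n/a → met
3. condition 'has custody of client assets' does not hold → requirement n/a → met
4. advisory agreement template present → met
5. Form ADV amendment 145 days ago vs limit 120 → not met
6. compliance program review 330 days ago vs limit 365 → met
7. custody surprise examination 111 days ago vs limit 120 → met
Not met: 1 of 7

1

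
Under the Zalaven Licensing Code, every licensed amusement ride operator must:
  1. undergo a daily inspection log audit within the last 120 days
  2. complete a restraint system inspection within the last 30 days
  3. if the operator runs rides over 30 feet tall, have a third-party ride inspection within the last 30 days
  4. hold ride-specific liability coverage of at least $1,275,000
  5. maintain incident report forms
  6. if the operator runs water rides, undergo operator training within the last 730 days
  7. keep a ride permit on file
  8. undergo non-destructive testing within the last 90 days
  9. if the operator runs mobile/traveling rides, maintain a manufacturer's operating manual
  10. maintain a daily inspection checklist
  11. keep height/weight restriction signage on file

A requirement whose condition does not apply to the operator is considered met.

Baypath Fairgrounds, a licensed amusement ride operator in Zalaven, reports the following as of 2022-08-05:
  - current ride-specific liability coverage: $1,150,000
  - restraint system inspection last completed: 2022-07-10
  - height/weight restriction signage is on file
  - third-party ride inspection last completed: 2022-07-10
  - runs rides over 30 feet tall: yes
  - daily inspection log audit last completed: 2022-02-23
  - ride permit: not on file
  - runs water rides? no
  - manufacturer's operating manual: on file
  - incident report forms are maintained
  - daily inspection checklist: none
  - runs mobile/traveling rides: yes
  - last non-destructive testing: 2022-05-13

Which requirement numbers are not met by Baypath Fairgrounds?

1. daily inspection log audit 163 days ago vs limit 120 → not met
2. restraint system inspection 26 days ago vs limit 30 → met
3. condition 'runs rides over 30 feet tall' holds; third-party ride inspection 26 days ago vs limit 30 → met
4. ride-specific liability coverage $1,150,000 < $1,275,000 → not met
5. incident report forms present → met
6. condition 'runs water rides' does not hold → requirement n/a → met
7. ride permit absent → not met
8. non-destructive testing 84 days ago vs limit 90 → met
9. condition 'runs mobile/traveling rides' holds; manufacturer's operating manual present → met
10. daily inspection checklist absent → not met
11. height/weight restriction signage present → met
Not met: 1, 4, 7, 10

1, 4, 7, 10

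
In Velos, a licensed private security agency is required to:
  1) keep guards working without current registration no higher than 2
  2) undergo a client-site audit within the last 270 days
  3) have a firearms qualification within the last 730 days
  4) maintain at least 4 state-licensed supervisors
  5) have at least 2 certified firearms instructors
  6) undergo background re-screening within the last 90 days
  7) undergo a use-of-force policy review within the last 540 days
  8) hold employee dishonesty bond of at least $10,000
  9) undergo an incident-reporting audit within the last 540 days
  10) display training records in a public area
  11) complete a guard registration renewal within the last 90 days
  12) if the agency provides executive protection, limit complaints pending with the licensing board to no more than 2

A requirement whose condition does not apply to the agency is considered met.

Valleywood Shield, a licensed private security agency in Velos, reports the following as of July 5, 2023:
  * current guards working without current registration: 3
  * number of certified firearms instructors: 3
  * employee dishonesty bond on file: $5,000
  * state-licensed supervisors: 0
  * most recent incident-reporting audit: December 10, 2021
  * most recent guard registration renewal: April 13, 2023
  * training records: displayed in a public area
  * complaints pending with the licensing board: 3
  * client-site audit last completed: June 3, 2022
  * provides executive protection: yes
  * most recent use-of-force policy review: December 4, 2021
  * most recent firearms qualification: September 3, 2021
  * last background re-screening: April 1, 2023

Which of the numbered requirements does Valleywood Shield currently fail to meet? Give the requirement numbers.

1. guards working without current registration 3 > 2 → not met
2. client-site audit 397 days ago vs limit 270 → not met
3. firearms qualification 670 days ago vs limit 730 → met
4. state-licensed supervisors 0 < 4 → not met
5. certified firearms instructors 3 ≥ 2 → met
6. background re-screening 95 days ago vs limit 90 → not met
7. use-of-force policy review 578 days ago vs limit 540 → not met
8. employee dishonesty bond $5,000 < $10,000 → not met
9. incident-reporting audit 572 days ago vs limit 540 → not met
10. training records present → met
11. guard registration renewal 83 days ago vs limit 90 → met
12. condition 'provides executive protection' holds; complaints pending with the licensing board 3 > 2 → not met
Not met: 1, 2, 4, 6, 7, 8, 9, 12

1, 2, 4, 6, 7, 8, 9, 12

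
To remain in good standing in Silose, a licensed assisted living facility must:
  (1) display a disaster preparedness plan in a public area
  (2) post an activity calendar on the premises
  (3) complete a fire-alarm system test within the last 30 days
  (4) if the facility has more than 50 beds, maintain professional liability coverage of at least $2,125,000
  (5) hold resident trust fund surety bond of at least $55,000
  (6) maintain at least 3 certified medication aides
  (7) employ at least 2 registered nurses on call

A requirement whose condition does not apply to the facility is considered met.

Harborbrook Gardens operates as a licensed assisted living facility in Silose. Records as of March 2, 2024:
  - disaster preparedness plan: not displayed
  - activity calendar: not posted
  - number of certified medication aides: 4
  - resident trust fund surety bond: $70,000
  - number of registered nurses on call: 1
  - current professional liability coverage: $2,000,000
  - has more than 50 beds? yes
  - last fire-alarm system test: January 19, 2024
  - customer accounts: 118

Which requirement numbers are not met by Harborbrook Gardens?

1. disaster preparedness plan absent → not met
2. activity calendar absent → not met
3. fire-alarm system test 43 days ago vs limit 30 → not met
4. condition 'has more than 50 beds' holds; professional liability coverage $2,000,000 < $2,125,000 → not met
5. resident trust fund surety bond $70,000 ≥ $55,000 → met
6. certified medication aides 4 ≥ 3 → met
7. registered nurses on call 1 < 2 → not met
Not met: 1, 2, 3, 4, 7

1, 2, 3, 4, 7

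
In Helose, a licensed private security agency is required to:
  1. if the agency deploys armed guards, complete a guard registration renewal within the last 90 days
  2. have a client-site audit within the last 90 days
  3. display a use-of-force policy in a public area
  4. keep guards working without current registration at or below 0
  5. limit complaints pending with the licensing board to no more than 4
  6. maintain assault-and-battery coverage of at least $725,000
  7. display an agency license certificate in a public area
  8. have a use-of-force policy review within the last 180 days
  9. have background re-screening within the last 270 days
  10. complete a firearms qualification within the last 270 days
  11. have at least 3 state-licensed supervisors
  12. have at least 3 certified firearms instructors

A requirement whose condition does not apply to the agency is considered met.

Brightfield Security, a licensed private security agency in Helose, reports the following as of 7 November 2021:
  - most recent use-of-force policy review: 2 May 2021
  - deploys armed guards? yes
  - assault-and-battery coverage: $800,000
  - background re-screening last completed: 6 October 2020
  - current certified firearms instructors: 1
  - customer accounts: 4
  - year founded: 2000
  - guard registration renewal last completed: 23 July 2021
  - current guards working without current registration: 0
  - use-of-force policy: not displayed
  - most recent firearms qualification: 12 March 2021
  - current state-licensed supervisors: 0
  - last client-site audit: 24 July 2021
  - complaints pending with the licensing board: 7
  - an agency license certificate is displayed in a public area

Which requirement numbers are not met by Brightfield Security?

1. condition 'deploys armed guards' holds; guard registration renewal 107 days ago vs limit 90 → not met
2. client-site audit 106 days ago vs limit 90 → not met
3. use-of-force policy absent → not met
4. guards working without current registration 0 ≤ 0 → met
5. complaints pending with the licensing board 7 > 4 → not met
6. assault-and-battery coverage $800,000 ≥ $725,000 → met
7. agency license certificate present → met
8. use-of-force policy review 189 days ago vs limit 180 → not met
9. background re-screening 397 days ago vs limit 270 → not met
10. firearms qualification 240 days ago vs limit 270 → met
11. state-licensed supervisors 0 < 3 → not met
12. certified firearms instructors 1 < 3 → not met
Not met: 1, 2, 3, 5, 8, 9, 11, 12

1, 2, 3, 5, 8, 9, 11, 12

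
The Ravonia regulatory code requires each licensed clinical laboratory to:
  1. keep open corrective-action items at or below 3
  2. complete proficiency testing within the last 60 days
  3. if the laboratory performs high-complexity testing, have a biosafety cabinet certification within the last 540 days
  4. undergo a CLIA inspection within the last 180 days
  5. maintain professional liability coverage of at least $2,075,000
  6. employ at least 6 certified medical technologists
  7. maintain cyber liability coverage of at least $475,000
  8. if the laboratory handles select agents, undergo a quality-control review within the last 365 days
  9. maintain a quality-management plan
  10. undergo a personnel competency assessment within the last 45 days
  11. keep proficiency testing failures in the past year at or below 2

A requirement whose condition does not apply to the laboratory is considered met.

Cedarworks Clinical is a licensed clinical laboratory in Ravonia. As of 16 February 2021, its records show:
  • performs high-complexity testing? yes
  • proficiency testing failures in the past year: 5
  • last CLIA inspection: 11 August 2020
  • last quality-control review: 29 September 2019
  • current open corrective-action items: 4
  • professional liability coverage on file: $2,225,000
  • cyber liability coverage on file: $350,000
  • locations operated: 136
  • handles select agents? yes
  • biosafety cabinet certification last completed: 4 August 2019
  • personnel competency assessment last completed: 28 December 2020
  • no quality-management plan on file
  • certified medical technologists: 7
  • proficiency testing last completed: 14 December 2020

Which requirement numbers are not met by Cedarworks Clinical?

1, 2, 3, 4, 7, 8, 9, 10, 11

1. open corrective-action items 4 > 3 → not met
2. proficiency testing 64 days ago vs limit 60 → not met
3. condition 'performs high-complexity testing' holds; biosafety cabinet certification 562 days ago vs limit 540 → not met
4. CLIA inspection 189 days ago vs limit 180 → not met
5. professional liability coverage $2,225,000 ≥ $2,075,000 → met
6. certified medical technologists 7 ≥ 6 → met
7. cyber liability coverage $350,000 < $475,000 → not met
8. condition 'handles select agents' holds; quality-control review 506 days ago vs limit 365 → not met
9. quality-management plan absent → not met
10. personnel competency assessment 50 days ago vs limit 45 → not met
11. proficiency testing failures in the past year 5 > 2 → not met
Not met: 1, 2, 3, 4, 7, 8, 9, 10, 11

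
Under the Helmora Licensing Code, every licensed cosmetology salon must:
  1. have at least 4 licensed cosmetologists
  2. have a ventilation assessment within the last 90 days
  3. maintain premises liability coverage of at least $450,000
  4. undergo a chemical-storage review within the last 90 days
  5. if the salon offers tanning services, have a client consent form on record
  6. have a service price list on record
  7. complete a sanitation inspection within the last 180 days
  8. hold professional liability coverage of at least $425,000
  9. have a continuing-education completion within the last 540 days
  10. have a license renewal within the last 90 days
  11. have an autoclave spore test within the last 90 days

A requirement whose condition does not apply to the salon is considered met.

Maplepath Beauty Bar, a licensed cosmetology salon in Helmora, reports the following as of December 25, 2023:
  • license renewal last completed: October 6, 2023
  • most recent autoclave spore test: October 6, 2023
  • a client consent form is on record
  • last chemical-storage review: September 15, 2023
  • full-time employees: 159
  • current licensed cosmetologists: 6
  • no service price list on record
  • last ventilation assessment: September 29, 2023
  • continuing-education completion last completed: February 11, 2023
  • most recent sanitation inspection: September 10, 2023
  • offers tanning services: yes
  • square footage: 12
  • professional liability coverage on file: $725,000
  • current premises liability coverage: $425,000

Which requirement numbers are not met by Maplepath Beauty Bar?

1. licensed cosmetologists 6 ≥ 4 → met
2. ventilation assessment 87 days ago vs limit 90 → met
3. premises liability coverage $425,000 < $450,000 → not met
4. chemical-storage review 101 days ago vs limit 90 → not met
5. condition 'offers tanning services' holds; client consent form present → met
6. service price list absent → not met
7. sanitation inspection 106 days ago vs limit 180 → met
8. professional liability coverage $725,000 ≥ $425,000 → met
9. continuing-education completion 317 days ago vs limit 540 → met
10. license renewal 80 days ago vs limit 90 → met
11. autoclave spore test 80 days ago vs limit 90 → met
Not met: 3, 4, 6

3, 4, 6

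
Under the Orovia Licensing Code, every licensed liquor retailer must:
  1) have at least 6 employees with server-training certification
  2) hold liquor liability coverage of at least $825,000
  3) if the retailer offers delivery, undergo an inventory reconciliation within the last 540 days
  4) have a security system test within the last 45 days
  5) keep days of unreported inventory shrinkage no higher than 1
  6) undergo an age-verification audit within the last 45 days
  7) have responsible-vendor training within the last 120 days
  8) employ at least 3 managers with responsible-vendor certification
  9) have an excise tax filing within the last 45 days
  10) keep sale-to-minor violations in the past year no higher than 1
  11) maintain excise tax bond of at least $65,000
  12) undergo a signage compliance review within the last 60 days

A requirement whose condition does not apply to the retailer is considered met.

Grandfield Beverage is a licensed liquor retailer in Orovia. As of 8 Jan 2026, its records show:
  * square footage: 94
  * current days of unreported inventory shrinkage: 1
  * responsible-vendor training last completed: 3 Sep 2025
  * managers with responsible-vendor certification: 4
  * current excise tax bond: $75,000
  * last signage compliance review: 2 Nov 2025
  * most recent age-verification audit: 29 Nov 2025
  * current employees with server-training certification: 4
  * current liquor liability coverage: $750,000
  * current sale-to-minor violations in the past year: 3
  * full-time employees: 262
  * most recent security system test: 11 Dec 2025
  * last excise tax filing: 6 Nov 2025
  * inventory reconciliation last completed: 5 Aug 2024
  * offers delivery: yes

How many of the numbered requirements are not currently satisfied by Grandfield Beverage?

6

1. employees with server-training certification 4 < 6 → not met
2. liquor liability coverage $750,000 < $825,000 → not met
3. condition 'offers delivery' holds; inventory reconciliation 521 days ago vs limit 540 → met
4. security system test 28 days ago vs limit 45 → met
5. days of unreported inventory shrinkage 1 ≤ 1 → met
6. age-verification audit 40 days ago vs limit 45 → met
7. responsible-vendor training 127 days ago vs limit 120 → not met
8. managers with responsible-vendor certification 4 ≥ 3 → met
9. excise tax filing 63 days ago vs limit 45 → not met
10. sale-to-minor violations in the past year 3 > 1 → not met
11. excise tax bond $75,000 ≥ $65,000 → met
12. signage compliance review 67 days ago vs limit 60 → not met
Not met: 6 of 12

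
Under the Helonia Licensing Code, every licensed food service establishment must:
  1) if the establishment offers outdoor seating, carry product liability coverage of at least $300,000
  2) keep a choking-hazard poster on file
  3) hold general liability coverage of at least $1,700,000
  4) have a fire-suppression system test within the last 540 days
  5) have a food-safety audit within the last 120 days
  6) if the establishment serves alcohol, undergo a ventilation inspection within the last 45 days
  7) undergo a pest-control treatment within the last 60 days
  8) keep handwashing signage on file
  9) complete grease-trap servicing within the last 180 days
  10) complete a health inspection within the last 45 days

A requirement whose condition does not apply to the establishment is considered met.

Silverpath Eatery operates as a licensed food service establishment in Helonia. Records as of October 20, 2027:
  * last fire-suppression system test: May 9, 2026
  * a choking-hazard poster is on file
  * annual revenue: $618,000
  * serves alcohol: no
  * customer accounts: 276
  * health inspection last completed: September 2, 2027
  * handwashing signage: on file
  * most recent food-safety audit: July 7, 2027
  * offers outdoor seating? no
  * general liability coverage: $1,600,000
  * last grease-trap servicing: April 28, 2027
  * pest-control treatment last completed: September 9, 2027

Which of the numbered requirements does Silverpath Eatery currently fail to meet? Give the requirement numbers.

1. condition 'offers outdoor seating' does not hold → requirement n/a → met
2. choking-hazard poster present → met
3. general liability coverage $1,600,000 < $1,700,000 → not met
4. fire-suppression system test 529 days ago vs limit 540 → met
5. food-safety audit 105 days ago vs limit 120 → met
6. condition 'serves alcohol' does not hold → requirement n/a → met
7. pest-control treatment 41 days ago vs limit 60 → met
8. handwashing signage present → met
9. grease-trap servicing 175 days ago vs limit 180 → met
10. health inspection 48 days ago vs limit 45 → not met
Not met: 3, 10

3, 10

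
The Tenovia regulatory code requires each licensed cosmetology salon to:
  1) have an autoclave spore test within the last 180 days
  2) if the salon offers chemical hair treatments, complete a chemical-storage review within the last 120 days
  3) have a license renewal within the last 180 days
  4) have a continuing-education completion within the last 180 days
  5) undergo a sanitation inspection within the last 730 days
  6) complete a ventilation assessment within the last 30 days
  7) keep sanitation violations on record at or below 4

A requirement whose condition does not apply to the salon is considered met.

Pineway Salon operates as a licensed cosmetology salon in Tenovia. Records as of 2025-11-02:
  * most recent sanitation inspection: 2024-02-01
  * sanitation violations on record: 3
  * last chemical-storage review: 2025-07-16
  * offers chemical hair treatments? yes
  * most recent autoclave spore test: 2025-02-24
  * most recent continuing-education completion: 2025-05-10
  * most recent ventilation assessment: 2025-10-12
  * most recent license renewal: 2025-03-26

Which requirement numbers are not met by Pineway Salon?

1, 3

1. autoclave spore test 251 days ago vs limit 180 → not met
2. condition 'offers chemical hair treatments' holds; chemical-storage review 109 days ago vs limit 120 → met
3. license renewal 221 days ago vs limit 180 → not met
4. continuing-education completion 176 days ago vs limit 180 → met
5. sanitation inspection 640 days ago vs limit 730 → met
6. ventilation assessment 21 days ago vs limit 30 → met
7. sanitation violations on record 3 ≤ 4 → met
Not met: 1, 3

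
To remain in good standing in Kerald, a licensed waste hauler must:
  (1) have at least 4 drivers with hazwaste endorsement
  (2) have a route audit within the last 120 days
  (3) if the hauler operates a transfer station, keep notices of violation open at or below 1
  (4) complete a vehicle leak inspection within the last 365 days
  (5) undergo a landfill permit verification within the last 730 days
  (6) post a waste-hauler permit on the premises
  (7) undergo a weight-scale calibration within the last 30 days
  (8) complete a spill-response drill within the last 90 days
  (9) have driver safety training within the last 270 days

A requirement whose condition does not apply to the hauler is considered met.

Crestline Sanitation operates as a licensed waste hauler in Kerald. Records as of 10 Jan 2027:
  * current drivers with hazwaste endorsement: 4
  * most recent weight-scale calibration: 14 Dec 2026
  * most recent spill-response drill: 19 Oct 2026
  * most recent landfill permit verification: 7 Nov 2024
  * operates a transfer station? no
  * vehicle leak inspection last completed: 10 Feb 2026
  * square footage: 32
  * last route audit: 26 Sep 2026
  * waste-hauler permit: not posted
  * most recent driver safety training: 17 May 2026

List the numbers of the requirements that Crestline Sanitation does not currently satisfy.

1. drivers with hazwaste endorsement 4 ≥ 4 → met
2. route audit 106 days ago vs limit 120 → met
3. condition 'operates a transfer station' does not hold → requirement n/a → met
4. vehicle leak inspection 334 days ago vs limit 365 → met
5. landfill permit verification 794 days ago vs limit 730 → not met
6. waste-hauler permit absent → not met
7. weight-scale calibration 27 days ago vs limit 30 → met
8. spill-response drill 83 days ago vs limit 90 → met
9. driver safety training 238 days ago vs limit 270 → met
Not met: 5, 6

5, 6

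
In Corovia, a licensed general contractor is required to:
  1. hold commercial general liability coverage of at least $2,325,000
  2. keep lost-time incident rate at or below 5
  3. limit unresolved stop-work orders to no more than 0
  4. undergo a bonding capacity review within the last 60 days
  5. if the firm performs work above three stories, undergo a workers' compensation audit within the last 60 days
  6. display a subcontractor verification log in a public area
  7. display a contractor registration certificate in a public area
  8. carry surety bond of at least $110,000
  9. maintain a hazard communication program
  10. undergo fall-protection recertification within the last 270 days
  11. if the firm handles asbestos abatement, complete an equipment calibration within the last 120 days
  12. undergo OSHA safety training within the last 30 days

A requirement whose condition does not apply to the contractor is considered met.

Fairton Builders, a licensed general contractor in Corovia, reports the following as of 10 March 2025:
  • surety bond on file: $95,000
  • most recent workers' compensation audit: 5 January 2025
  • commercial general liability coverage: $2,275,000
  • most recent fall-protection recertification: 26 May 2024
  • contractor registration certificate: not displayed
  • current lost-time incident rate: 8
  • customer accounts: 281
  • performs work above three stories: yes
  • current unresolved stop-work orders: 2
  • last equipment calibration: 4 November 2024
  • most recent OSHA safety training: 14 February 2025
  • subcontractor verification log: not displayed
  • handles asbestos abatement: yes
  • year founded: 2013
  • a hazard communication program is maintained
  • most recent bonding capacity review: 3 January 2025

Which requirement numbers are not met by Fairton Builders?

1, 2, 3, 4, 5, 6, 7, 8, 10, 11

1. commercial general liability coverage $2,275,000 < $2,325,000 → not met
2. lost-time incident rate 8 > 5 → not met
3. unresolved stop-work orders 2 > 0 → not met
4. bonding capacity review 66 days ago vs limit 60 → not met
5. condition 'performs work above three stories' holds; workers' compensation audit 64 days ago vs limit 60 → not met
6. subcontractor verification log absent → not met
7. contractor registration certificate absent → not met
8. surety bond $95,000 < $110,000 → not met
9. hazard communication program present → met
10. fall-protection recertification 288 days ago vs limit 270 → not met
11. condition 'handles asbestos abatement' holds; equipment calibration 126 days ago vs limit 120 → not met
12. OSHA safety training 24 days ago vs limit 30 → met
Not met: 1, 2, 3, 4, 5, 6, 7, 8, 10, 11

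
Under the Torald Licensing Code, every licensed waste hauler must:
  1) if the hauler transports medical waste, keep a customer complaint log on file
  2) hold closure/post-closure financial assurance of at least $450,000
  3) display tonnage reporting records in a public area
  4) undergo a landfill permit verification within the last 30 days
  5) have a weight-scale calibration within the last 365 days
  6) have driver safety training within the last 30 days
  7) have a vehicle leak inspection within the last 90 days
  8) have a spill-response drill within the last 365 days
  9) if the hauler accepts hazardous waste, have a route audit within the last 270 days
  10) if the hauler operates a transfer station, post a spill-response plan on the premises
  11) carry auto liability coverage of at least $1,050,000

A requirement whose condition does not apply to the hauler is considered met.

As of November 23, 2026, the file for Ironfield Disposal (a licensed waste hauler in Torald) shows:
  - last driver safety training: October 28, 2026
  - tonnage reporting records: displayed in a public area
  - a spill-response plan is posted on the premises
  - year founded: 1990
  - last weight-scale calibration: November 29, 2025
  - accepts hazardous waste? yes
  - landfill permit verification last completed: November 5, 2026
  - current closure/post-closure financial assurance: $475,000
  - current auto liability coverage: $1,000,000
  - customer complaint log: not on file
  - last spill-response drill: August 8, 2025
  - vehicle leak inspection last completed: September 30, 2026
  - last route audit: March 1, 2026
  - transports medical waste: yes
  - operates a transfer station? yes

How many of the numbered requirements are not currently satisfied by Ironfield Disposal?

3

1. condition 'transports medical waste' holds; customer complaint log absent → not met
2. closure/post-closure financial assurance $475,000 ≥ $450,000 → met
3. tonnage reporting records present → met
4. landfill permit verification 18 days ago vs limit 30 → met
5. weight-scale calibration 359 days ago vs limit 365 → met
6. driver safety training 26 days ago vs limit 30 → met
7. vehicle leak inspection 54 days ago vs limit 90 → met
8. spill-response drill 472 days ago vs limit 365 → not met
9. condition 'accepts hazardous waste' holds; route audit 267 days ago vs limit 270 → met
10. condition 'operates a transfer station' holds; spill-response plan present → met
11. auto liability coverage $1,000,000 < $1,050,000 → not met
Not met: 3 of 11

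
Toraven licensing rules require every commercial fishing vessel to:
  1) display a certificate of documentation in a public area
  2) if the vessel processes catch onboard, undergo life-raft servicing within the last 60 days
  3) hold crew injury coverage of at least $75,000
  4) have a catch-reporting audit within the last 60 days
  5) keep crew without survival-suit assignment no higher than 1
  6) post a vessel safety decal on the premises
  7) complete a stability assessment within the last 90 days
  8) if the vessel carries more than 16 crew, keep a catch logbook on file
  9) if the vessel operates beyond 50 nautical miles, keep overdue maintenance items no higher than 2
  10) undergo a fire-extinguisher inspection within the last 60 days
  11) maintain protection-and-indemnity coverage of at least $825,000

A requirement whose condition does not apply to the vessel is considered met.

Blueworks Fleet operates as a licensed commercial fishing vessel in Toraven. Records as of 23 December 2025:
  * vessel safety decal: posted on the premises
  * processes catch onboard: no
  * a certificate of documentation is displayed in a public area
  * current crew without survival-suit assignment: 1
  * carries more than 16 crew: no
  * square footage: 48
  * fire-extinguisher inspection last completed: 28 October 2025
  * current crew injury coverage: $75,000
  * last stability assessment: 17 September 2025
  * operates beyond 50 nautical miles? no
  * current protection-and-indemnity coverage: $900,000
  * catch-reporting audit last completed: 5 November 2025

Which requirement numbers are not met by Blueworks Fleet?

1. certificate of documentation present → met
2. condition 'processes catch onboard' does not hold → requirement n/a → met
3. crew injury coverage $75,000 ≥ $75,000 → met
4. catch-reporting audit 48 days ago vs limit 60 → met
5. crew without survival-suit assignment 1 ≤ 1 → met
6. vessel safety decal present → met
7. stability assessment 97 days ago vs limit 90 → not met
8. condition 'carries more than 16 crew' does not hold → requirement n/a → met
9. condition 'operates beyond 50 nautical miles' does not hold → requirement n/a → met
10. fire-extinguisher inspection 56 days ago vs limit 60 → met
11. protection-and-indemnity coverage $900,000 ≥ $825,000 → met
Not met: 7

7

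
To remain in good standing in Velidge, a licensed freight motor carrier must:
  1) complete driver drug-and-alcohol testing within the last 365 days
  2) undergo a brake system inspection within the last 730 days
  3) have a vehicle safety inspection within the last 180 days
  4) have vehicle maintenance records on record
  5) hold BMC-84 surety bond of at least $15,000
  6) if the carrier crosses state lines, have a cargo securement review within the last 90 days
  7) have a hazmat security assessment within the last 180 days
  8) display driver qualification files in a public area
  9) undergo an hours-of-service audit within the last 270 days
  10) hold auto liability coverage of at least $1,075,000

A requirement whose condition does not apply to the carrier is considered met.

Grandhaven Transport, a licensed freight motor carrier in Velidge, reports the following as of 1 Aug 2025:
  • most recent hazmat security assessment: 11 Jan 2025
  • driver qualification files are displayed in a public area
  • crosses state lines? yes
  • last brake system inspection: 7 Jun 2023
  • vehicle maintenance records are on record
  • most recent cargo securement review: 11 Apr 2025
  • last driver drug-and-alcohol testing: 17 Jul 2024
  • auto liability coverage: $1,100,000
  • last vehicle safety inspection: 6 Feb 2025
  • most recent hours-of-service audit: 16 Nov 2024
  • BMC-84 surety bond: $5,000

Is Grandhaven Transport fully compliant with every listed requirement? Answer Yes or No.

1. driver drug-and-alcohol testing 380 days ago vs limit 365 → not met
2. brake system inspection 786 days ago vs limit 730 → not met
3. vehicle safety inspection 176 days ago vs limit 180 → met
4. vehicle maintenance records present → met
5. BMC-84 surety bond $5,000 < $15,000 → not met
6. condition 'crosses state lines' holds; cargo securement review 112 days ago vs limit 90 → not met
7. hazmat security assessment 202 days ago vs limit 180 → not met
8. driver qualification files present → met
9. hours-of-service audit 258 days ago vs limit 270 → met
10. auto liability coverage $1,100,000 ≥ $1,075,000 → met
Not met: 1, 2, 5, 6, 7

No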